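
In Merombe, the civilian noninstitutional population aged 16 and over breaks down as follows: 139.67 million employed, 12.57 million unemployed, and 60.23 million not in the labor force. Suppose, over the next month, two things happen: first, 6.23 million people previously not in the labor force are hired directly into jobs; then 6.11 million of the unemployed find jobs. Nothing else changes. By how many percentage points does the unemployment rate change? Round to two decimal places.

Initially, labor force = 139.67 + 12.57 = 152.24 million, so u = 12.57/152.24 = 8.26%.
After the first change, employed and labor force both rise by 6.23; unemployed unchanged → E = 145.90, U = 12.57, labor force = 158.47 million.
After the second change, unemployed falls and employed rises by 6.11; labor force unchanged → E = 152.01, U = 6.46, labor force = 158.47 million.
New unemployment rate = 6.46 / 158.47 = 4.08%.
Change = 4.08% − 8.26% = −4.18 percentage points.

The unemployment rate changes by −4.18 percentage points.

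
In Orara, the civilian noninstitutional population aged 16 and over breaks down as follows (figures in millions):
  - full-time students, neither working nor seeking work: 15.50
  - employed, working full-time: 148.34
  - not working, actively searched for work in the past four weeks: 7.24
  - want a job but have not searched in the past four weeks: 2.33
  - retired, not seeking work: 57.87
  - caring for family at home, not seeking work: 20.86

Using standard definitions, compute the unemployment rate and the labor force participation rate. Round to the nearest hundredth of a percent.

Employed = 148.34 million.
Unemployed = 7.24 million.
Labor force = 148.34 + 7.24 = 155.58 million.
Not in labor force = 15.50 + 2.33 + 57.87 + 20.86 = 96.56 million (those not working and not actively searching are outside the labor force — including those who want a job but have given up searching).
Civilian working-age population = 155.58 + 96.56 = 252.14 million.
Unemployment rate = 7.24 / 155.58 = 4.65%.
Labor force participation rate = 155.58 / 252.14 = 61.70%.

Unemployment rate ≈ 4.65%; labor force participation rate ≈ 61.70%.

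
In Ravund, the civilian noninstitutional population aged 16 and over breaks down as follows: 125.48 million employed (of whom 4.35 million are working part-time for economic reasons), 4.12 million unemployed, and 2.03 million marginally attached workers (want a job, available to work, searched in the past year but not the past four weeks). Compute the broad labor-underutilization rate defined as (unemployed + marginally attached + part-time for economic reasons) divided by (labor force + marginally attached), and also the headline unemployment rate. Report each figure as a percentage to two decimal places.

Labor force = 125.48 + 4.12 = 129.60 million.
Numerator = 4.12 + 2.03 + 4.35 = 10.50 million.
Denominator = 129.60 + 2.03 = 131.63 million.
Broad rate = 10.50 / 131.63 = 7.98%.
Headline unemployment rate = 4.12 / 129.60 = 3.18%.

Broad underutilization rate ≈ 7.98%; headline unemployment rate ≈ 3.18%.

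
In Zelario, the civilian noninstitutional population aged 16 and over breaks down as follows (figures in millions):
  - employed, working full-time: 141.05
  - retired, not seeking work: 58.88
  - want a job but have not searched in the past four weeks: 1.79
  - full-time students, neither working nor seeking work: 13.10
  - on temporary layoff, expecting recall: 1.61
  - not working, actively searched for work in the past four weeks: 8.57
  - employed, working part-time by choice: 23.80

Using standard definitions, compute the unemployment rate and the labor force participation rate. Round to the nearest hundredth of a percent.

Unemployment rate ≈ 5.82%; labor force participation rate ≈ 70.35%.

Employed = 141.05 + 23.80 = 164.85 million.
Unemployed = 1.61 + 8.57 = 10.18 million (jobless and actively searching, or on temporary layoff).
Labor force = 164.85 + 10.18 = 175.03 million.
Not in labor force = 58.88 + 1.79 + 13.10 = 73.77 million (those not working and not actively searching are outside the labor force — including those who want a job but have given up searching).
Civilian working-age population = 175.03 + 73.77 = 248.80 million.
Unemployment rate = 10.18 / 175.03 = 5.82%.
Labor force participation rate = 175.03 / 248.80 = 70.35%.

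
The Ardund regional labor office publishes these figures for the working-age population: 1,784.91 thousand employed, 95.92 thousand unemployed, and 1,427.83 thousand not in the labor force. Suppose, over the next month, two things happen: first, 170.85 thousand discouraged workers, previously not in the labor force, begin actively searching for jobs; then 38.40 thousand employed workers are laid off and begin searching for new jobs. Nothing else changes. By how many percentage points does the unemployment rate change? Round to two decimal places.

Initially, labor force = 1,784.91 + 95.92 = 1,880.83 thousand, so u = 95.92/1,880.83 = 5.10%.
After the first change, unemployed and labor force both rise by 170.85 → E = 1,784.91, U = 266.77, labor force = 2,051.68 thousand.
After the second change, employed falls and unemployed rises by 38.40; labor force unchanged → E = 1,746.51, U = 305.17, labor force = 2,051.68 thousand.
New unemployment rate = 305.17 / 2,051.68 = 14.87%.
Change = 14.87% − 5.10% = +9.77 percentage points.

The unemployment rate changes by +9.77 percentage points.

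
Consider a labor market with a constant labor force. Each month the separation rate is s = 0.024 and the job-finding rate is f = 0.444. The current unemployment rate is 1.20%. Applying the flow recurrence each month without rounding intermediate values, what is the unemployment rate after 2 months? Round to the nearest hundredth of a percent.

Unemployment rate after two months ≈ 4.02%.

With a fixed labor force, u_{t+1} = u_t + s·(1−u_t) − f·u_t = u_t·(1−s−f) + s.
Here 1−s−f = 0.532 and s = 0.024.
u_1 = 0.012000 × 0.532 + 0.024 = 0.030384.
u_2 = 0.030384 × 0.532 + 0.024 = 0.040164.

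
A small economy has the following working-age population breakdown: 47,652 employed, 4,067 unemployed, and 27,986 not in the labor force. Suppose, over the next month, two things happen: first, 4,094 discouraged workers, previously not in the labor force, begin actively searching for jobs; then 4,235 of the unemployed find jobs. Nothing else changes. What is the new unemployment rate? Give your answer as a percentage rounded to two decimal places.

New unemployment rate ≈ 7.03%.

Initially, labor force = 47,652 + 4,067 = 51,719, so u = 4,067/51,719 = 7.86%.
After the first change, unemployed and labor force both rise by 4,094 → E = 47,652, U = 8,161, labor force = 55,813.
After the second change, unemployed falls and employed rises by 4,235; labor force unchanged → E = 51,887, U = 3,926, labor force = 55,813.
New unemployment rate = 3,926 / 55,813 = 7.03%.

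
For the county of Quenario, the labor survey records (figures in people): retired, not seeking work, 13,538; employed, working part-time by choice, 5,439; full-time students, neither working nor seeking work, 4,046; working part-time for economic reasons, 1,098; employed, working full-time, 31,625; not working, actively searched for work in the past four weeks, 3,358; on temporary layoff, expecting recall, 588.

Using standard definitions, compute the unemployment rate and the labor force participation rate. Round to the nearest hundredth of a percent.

Unemployment rate ≈ 9.37%; labor force participation rate ≈ 70.54%.

Employed = 5,439 + 1,098 + 31,625 = 38,162 (anyone who worked, including part-time for economic reasons, counts as employed).
Unemployed = 3,358 + 588 = 3,946 (jobless and actively searching, or on temporary layoff).
Labor force = 38,162 + 3,946 = 42,108.
Not in labor force = 13,538 + 4,046 = 17,584 (those not working and not actively searching are outside the labor force).
Civilian working-age population = 42,108 + 17,584 = 59,692.
Unemployment rate = 3,946 / 42,108 = 9.37%.
Labor force participation rate = 42,108 / 59,692 = 70.54%.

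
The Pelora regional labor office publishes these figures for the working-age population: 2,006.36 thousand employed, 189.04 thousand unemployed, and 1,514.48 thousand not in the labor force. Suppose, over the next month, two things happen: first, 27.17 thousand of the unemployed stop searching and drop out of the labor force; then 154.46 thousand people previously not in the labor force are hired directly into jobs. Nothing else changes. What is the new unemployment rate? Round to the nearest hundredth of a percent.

Initially, labor force = 2,006.36 + 189.04 = 2,195.40 thousand, so u = 189.04/2,195.40 = 8.61%.
After the first change, unemployed and labor force both fall by 27.17 → E = 2,006.36, U = 161.87, labor force = 2,168.23 thousand.
After the second change, employed and labor force both rise by 154.46; unemployed unchanged → E = 2,160.82, U = 161.87, labor force = 2,322.69 thousand.
New unemployment rate = 161.87 / 2,322.69 = 6.97%.

New unemployment rate ≈ 6.97%.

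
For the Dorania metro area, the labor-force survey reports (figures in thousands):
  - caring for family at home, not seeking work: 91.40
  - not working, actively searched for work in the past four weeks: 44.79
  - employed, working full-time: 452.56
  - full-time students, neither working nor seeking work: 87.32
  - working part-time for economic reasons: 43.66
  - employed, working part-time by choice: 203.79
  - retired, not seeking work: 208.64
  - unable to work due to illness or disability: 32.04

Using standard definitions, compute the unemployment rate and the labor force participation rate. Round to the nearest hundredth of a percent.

Unemployment rate ≈ 6.01%; labor force participation rate ≈ 63.98%.

Employed = 452.56 + 43.66 + 203.79 = 700.01 thousand (anyone who worked, including part-time for economic reasons, counts as employed).
Unemployed = 44.79 thousand.
Labor force = 700.01 + 44.79 = 744.80 thousand.
Not in labor force = 91.40 + 87.32 + 208.64 + 32.04 = 419.40 thousand (those not working and not actively searching are outside the labor force).
Civilian working-age population = 744.80 + 419.40 = 1,164.20 thousand.
Unemployment rate = 44.79 / 744.80 = 6.01%.
Labor force participation rate = 744.80 / 1,164.20 = 63.98%.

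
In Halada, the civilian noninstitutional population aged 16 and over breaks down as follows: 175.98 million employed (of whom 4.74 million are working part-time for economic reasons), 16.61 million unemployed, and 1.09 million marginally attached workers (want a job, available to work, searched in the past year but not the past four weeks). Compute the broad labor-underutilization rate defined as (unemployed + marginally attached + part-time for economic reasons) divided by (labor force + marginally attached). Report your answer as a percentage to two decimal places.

Labor force = 175.98 + 16.61 = 192.59 million.
Numerator = 16.61 + 1.09 + 4.74 = 22.44 million.
Denominator = 192.59 + 1.09 = 193.68 million.
Broad rate = 22.44 / 193.68 = 11.59%.

Broad underutilization rate ≈ 11.59%.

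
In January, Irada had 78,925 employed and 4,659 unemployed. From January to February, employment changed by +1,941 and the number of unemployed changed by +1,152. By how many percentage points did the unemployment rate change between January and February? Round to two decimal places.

The unemployment rate changed by +1.13 percentage points.

January: labor force = 78,925 + 4,659 = 83,584; u = 4,659/83,584 = 5.57%.
February: labor force = 80,866 + 5,811 = 86,677; u = 5,811/86,677 = 6.70%.
Change = 6.70% − 5.57% = +1.13 pp.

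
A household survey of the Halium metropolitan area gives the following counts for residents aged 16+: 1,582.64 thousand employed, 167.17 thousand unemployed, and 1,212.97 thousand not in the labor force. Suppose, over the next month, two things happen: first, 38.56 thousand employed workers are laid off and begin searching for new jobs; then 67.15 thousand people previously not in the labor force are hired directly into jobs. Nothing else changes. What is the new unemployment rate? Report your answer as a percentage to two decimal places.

Initially, labor force = 1,582.64 + 167.17 = 1,749.81 thousand, so u = 167.17/1,749.81 = 9.55%.
After the first change, employed falls and unemployed rises by 38.56; labor force unchanged → E = 1,544.08, U = 205.73, labor force = 1,749.81 thousand.
After the second change, employed and labor force both rise by 67.15; unemployed unchanged → E = 1,611.23, U = 205.73, labor force = 1,816.96 thousand.
New unemployment rate = 205.73 / 1,816.96 = 11.32%.

New unemployment rate ≈ 11.32%.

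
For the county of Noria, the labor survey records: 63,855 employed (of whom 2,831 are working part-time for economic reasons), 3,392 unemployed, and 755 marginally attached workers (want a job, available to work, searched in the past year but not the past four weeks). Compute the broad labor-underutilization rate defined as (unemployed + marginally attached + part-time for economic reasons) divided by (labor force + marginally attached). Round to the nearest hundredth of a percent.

Labor force = 63,855 + 3,392 = 67,247.
Numerator = 3,392 + 755 + 2,831 = 6,978.
Denominator = 67,247 + 755 = 68,002.
Broad rate = 6,978 / 68,002 = 10.26%.

Broad underutilization rate ≈ 10.26%.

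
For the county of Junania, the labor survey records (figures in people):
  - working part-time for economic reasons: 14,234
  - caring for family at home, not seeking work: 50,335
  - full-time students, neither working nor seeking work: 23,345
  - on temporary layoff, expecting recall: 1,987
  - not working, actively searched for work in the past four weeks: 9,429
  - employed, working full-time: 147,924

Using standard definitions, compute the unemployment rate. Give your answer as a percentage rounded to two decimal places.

Employed = 14,234 + 147,924 = 162,158 (anyone who worked, including part-time for economic reasons, counts as employed).
Unemployed = 1,987 + 9,429 = 11,416 (jobless and actively searching, or on temporary layoff).
Labor force = 162,158 + 11,416 = 173,574.
Unemployment rate = 11,416 / 173,574 = 6.58%.

Unemployment rate ≈ 6.58%.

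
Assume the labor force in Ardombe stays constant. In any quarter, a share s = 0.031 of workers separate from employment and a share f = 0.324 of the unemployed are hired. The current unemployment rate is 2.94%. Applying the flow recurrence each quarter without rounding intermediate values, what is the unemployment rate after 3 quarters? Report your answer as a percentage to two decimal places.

Unemployment rate after three quarters ≈ 7.18%.

With a fixed labor force, u_{t+1} = u_t + s·(1−u_t) − f·u_t = u_t·(1−s−f) + s.
Here 1−s−f = 0.645 and s = 0.031.
u_1 = 0.029400 × 0.645 + 0.031 = 0.049963.
u_2 = 0.049963 × 0.645 + 0.031 = 0.063226.
u_3 = 0.063226 × 0.645 + 0.031 = 0.071781.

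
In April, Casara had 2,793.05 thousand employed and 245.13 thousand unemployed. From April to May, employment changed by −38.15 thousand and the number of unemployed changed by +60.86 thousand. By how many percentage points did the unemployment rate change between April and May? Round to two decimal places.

April: labor force = 2,793.05 + 245.13 = 3,038.18; u = 245.13/3,038.18 = 8.07%.
May: labor force = 2,754.90 + 305.99 = 3,060.89; u = 305.99/3,060.89 = 10.00%.
Change = 10.00% − 8.07% = +1.93 pp.

The unemployment rate changed by +1.93 percentage points.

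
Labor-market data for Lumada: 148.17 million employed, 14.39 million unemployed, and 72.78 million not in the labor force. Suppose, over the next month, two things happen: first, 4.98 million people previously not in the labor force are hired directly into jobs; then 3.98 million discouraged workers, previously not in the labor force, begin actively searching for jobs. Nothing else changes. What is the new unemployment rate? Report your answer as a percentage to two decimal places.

New unemployment rate ≈ 10.71%.

Initially, labor force = 148.17 + 14.39 = 162.56 million, so u = 14.39/162.56 = 8.85%.
After the first change, employed and labor force both rise by 4.98; unemployed unchanged → E = 153.15, U = 14.39, labor force = 167.54 million.
After the second change, unemployed and labor force both rise by 3.98 → E = 153.15, U = 18.37, labor force = 171.52 million.
New unemployment rate = 18.37 / 171.52 = 10.71%.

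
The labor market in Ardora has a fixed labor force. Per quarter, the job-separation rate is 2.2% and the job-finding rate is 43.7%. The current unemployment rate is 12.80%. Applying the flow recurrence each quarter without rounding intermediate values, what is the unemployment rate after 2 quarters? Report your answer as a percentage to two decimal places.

With a fixed labor force, u_{t+1} = u_t + s·(1−u_t) − f·u_t = u_t·(1−s−f) + s.
Here 1−s−f = 0.541 and s = 0.022.
u_1 = 0.128000 × 0.541 + 0.022 = 0.091248.
u_2 = 0.091248 × 0.541 + 0.022 = 0.071365.

Unemployment rate after two quarters ≈ 7.14%.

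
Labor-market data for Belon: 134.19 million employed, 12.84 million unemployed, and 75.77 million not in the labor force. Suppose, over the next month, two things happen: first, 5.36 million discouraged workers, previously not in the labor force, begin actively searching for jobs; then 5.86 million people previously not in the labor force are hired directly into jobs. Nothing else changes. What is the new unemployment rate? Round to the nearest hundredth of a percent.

New unemployment rate ≈ 11.50%.

Initially, labor force = 134.19 + 12.84 = 147.03 million, so u = 12.84/147.03 = 8.73%.
After the first change, unemployed and labor force both rise by 5.36 → E = 134.19, U = 18.20, labor force = 152.39 million.
After the second change, employed and labor force both rise by 5.86; unemployed unchanged → E = 140.05, U = 18.20, labor force = 158.25 million.
New unemployment rate = 18.20 / 158.25 = 11.50%.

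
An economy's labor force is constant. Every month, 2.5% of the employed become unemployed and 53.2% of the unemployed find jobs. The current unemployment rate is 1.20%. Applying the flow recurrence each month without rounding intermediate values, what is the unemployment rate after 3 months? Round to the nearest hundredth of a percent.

Unemployment rate after three months ≈ 4.20%.

With a fixed labor force, u_{t+1} = u_t + s·(1−u_t) − f·u_t = u_t·(1−s−f) + s.
Here 1−s−f = 0.443 and s = 0.025.
u_1 = 0.012000 × 0.443 + 0.025 = 0.030316.
u_2 = 0.030316 × 0.443 + 0.025 = 0.038430.
u_3 = 0.038430 × 0.443 + 0.025 = 0.042024.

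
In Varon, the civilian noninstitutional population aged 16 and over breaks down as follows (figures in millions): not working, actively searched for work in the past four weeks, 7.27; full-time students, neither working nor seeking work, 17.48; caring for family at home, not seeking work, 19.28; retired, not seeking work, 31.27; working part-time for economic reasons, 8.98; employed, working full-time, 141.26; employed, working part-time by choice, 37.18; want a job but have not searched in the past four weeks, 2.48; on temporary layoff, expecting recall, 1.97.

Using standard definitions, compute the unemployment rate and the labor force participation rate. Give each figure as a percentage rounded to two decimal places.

Employed = 8.98 + 141.26 + 37.18 = 187.42 million (anyone who worked, including part-time for economic reasons, counts as employed).
Unemployed = 7.27 + 1.97 = 9.24 million (jobless and actively searching, or on temporary layoff).
Labor force = 187.42 + 9.24 = 196.66 million.
Not in labor force = 17.48 + 19.28 + 31.27 + 2.48 = 70.51 million (those not working and not actively searching are outside the labor force — including those who want a job but have given up searching).
Civilian working-age population = 196.66 + 70.51 = 267.17 million.
Unemployment rate = 9.24 / 196.66 = 4.70%.
Labor force participation rate = 196.66 / 267.17 = 73.61%.

Unemployment rate ≈ 4.70%; labor force participation rate ≈ 73.61%.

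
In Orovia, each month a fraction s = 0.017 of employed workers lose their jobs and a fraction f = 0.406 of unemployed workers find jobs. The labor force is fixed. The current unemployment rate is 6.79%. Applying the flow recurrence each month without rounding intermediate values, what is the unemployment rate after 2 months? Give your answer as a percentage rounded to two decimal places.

With a fixed labor force, u_{t+1} = u_t + s·(1−u_t) − f·u_t = u_t·(1−s−f) + s.
Here 1−s−f = 0.577 and s = 0.017.
u_1 = 0.067900 × 0.577 + 0.017 = 0.056178.
u_2 = 0.056178 × 0.577 + 0.017 = 0.049415.

Unemployment rate after two months ≈ 4.94%.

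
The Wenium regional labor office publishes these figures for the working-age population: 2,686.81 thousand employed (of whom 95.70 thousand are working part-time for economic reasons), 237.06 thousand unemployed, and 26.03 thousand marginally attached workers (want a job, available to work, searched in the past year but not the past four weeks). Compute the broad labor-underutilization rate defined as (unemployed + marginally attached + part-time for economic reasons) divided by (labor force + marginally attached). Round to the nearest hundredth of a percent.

Labor force = 2,686.81 + 237.06 = 2,923.87 thousand.
Numerator = 237.06 + 26.03 + 95.70 = 358.79 thousand.
Denominator = 2,923.87 + 26.03 = 2,949.90 thousand.
Broad rate = 358.79 / 2,949.90 = 12.16%.

Broad underutilization rate ≈ 12.16%.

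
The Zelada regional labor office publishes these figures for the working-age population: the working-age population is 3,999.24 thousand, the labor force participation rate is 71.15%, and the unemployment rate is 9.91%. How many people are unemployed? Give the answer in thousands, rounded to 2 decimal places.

About 281.99 thousand are unemployed.

Labor force = 0.7115 × 3,999.24 = 2,845.46 thousand.
Unemployed = 0.0991 × 2,845.46 ≈ 281.99 thousand.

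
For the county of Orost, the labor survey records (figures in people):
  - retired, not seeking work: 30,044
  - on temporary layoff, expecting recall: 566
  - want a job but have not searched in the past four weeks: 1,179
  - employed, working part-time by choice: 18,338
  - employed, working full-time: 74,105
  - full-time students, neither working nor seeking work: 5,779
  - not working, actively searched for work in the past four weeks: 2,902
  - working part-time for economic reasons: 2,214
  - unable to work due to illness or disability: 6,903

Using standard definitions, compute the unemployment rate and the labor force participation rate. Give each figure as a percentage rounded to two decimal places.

Unemployment rate ≈ 3.53%; labor force participation rate ≈ 69.09%.

Employed = 18,338 + 74,105 + 2,214 = 94,657 (anyone who worked, including part-time for economic reasons, counts as employed).
Unemployed = 566 + 2,902 = 3,468 (jobless and actively searching, or on temporary layoff).
Labor force = 94,657 + 3,468 = 98,125.
Not in labor force = 30,044 + 1,179 + 5,779 + 6,903 = 43,905 (those not working and not actively searching are outside the labor force — including those who want a job but have given up searching).
Civilian working-age population = 98,125 + 43,905 = 142,030.
Unemployment rate = 3,468 / 98,125 = 3.53%.
Labor force participation rate = 98,125 / 142,030 = 69.09%.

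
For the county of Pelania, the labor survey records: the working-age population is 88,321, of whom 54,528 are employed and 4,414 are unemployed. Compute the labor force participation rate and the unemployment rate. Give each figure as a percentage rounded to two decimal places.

Labor force = employed + unemployed = 54,528 + 4,414 = 58,942.
Unemployment rate = 4,414 / 58,942 = 7.49%.
Labor force participation rate = 58,942 / 88,321 = 66.74%.

Labor force participation rate ≈ 66.74%; unemployment rate ≈ 7.49%.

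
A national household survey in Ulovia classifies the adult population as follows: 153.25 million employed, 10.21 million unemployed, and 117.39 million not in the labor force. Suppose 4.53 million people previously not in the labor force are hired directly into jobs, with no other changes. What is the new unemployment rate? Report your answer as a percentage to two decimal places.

Initially, labor force = 153.25 + 10.21 = 163.46 million, so u = 10.21/163.46 = 6.25%.
After the change, employed and labor force both rise by 4.53; unemployed unchanged → E = 157.78, U = 10.21, labor force = 167.99 million.
New unemployment rate = 10.21 / 167.99 = 6.08%.

New unemployment rate ≈ 6.08%.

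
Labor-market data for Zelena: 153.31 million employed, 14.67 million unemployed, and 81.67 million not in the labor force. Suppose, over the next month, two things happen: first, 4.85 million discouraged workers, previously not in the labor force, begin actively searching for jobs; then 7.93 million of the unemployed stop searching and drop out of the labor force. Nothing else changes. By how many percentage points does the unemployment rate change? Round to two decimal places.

Initially, labor force = 153.31 + 14.67 = 167.98 million, so u = 14.67/167.98 = 8.73%.
After the first change, unemployed and labor force both rise by 4.85 → E = 153.31, U = 19.52, labor force = 172.83 million.
After the second change, unemployed and labor force both fall by 7.93 → E = 153.31, U = 11.59, labor force = 164.90 million.
New unemployment rate = 11.59 / 164.90 = 7.03%.
Change = 7.03% − 8.73% = −1.70 percentage points.

The unemployment rate changes by −1.70 percentage points.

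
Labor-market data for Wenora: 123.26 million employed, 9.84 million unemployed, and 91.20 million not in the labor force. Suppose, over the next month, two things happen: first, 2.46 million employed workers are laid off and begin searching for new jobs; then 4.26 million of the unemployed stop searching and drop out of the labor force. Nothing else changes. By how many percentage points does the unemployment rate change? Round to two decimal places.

The unemployment rate changes by −1.15 percentage points.

Initially, labor force = 123.26 + 9.84 = 133.10 million, so u = 9.84/133.10 = 7.39%.
After the first change, employed falls and unemployed rises by 2.46; labor force unchanged → E = 120.80, U = 12.30, labor force = 133.10 million.
After the second change, unemployed and labor force both fall by 4.26 → E = 120.80, U = 8.04, labor force = 128.84 million.
New unemployment rate = 8.04 / 128.84 = 6.24%.
Change = 6.24% − 7.39% = −1.15 percentage points.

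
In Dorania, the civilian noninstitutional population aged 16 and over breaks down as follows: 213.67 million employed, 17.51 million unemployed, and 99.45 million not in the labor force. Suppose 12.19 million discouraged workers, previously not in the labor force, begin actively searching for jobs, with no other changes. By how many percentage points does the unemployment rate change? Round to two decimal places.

Initially, labor force = 213.67 + 17.51 = 231.18 million, so u = 17.51/231.18 = 7.57%.
After the change, unemployed and labor force both rise by 12.19 → E = 213.67, U = 29.70, labor force = 243.37 million.
New unemployment rate = 29.70 / 243.37 = 12.20%.
Change = 12.20% − 7.57% = +4.63 percentage points.

The unemployment rate changes by +4.63 percentage points.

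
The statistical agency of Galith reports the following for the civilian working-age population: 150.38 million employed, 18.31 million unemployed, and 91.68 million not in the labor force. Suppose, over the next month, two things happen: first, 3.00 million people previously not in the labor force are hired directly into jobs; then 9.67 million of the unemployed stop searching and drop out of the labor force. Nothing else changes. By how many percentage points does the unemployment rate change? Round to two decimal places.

Initially, labor force = 150.38 + 18.31 = 168.69 million, so u = 18.31/168.69 = 10.85%.
After the first change, employed and labor force both rise by 3.00; unemployed unchanged → E = 153.38, U = 18.31, labor force = 171.69 million.
After the second change, unemployed and labor force both fall by 9.67 → E = 153.38, U = 8.64, labor force = 162.02 million.
New unemployment rate = 8.64 / 162.02 = 5.33%.
Change = 5.33% − 10.85% = −5.52 percentage points.

The unemployment rate changes by −5.52 percentage points.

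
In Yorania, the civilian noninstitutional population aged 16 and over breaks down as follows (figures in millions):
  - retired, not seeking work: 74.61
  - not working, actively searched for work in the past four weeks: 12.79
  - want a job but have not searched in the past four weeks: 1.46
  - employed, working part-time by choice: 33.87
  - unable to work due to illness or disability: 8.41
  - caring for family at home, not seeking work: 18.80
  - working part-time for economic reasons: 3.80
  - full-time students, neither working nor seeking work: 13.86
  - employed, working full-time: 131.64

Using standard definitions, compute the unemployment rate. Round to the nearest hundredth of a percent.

Employed = 33.87 + 3.80 + 131.64 = 169.31 million (anyone who worked, including part-time for economic reasons, counts as employed).
Unemployed = 12.79 million.
Labor force = 169.31 + 12.79 = 182.10 million.
Unemployment rate = 12.79 / 182.10 = 7.02%.

Unemployment rate ≈ 7.02%.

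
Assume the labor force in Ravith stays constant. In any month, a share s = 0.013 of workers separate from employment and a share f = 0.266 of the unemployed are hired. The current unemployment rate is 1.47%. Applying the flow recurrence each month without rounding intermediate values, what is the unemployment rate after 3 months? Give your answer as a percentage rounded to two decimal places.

With a fixed labor force, u_{t+1} = u_t + s·(1−u_t) − f·u_t = u_t·(1−s−f) + s.
Here 1−s−f = 0.721 and s = 0.013.
u_1 = 0.014700 × 0.721 + 0.013 = 0.023599.
u_2 = 0.023599 × 0.721 + 0.013 = 0.030015.
u_3 = 0.030015 × 0.721 + 0.013 = 0.034641.

Unemployment rate after three months ≈ 3.46%.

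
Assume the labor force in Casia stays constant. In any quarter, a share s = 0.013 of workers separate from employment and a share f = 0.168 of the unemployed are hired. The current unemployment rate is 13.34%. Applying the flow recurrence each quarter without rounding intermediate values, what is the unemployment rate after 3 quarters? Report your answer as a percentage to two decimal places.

With a fixed labor force, u_{t+1} = u_t + s·(1−u_t) − f·u_t = u_t·(1−s−f) + s.
Here 1−s−f = 0.819 and s = 0.013.
u_1 = 0.133400 × 0.819 + 0.013 = 0.122255.
u_2 = 0.122255 × 0.819 + 0.013 = 0.113127.
u_3 = 0.113127 × 0.819 + 0.013 = 0.105651.

Unemployment rate after three quarters ≈ 10.57%.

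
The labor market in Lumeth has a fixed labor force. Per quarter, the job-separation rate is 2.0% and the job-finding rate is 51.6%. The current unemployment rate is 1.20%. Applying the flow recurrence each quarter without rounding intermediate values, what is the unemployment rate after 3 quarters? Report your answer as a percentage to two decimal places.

Unemployment rate after three quarters ≈ 3.48%.

With a fixed labor force, u_{t+1} = u_t + s·(1−u_t) − f·u_t = u_t·(1−s−f) + s.
Here 1−s−f = 0.464 and s = 0.020.
u_1 = 0.012000 × 0.464 + 0.020 = 0.025568.
u_2 = 0.025568 × 0.464 + 0.020 = 0.031864.
u_3 = 0.031864 × 0.464 + 0.020 = 0.034785.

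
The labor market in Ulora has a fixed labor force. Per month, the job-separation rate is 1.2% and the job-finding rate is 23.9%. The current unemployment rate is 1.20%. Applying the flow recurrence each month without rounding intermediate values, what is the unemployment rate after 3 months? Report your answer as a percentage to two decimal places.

Unemployment rate after three months ≈ 3.28%.

With a fixed labor force, u_{t+1} = u_t + s·(1−u_t) − f·u_t = u_t·(1−s−f) + s.
Here 1−s−f = 0.749 and s = 0.012.
u_1 = 0.012000 × 0.749 + 0.012 = 0.020988.
u_2 = 0.020988 × 0.749 + 0.012 = 0.027720.
u_3 = 0.027720 × 0.749 + 0.012 = 0.032762.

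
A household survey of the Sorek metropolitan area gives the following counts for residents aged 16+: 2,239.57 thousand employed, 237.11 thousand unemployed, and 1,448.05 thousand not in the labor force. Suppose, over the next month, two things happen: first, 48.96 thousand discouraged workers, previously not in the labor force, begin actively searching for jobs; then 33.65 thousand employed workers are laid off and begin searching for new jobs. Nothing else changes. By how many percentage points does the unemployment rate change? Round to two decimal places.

The unemployment rate changes by +3.09 percentage points.

Initially, labor force = 2,239.57 + 237.11 = 2,476.68 thousand, so u = 237.11/2,476.68 = 9.57%.
After the first change, unemployed and labor force both rise by 48.96 → E = 2,239.57, U = 286.07, labor force = 2,525.64 thousand.
After the second change, employed falls and unemployed rises by 33.65; labor force unchanged → E = 2,205.92, U = 319.72, labor force = 2,525.64 thousand.
New unemployment rate = 319.72 / 2,525.64 = 12.66%.
Change = 12.66% − 9.57% = +3.09 percentage points.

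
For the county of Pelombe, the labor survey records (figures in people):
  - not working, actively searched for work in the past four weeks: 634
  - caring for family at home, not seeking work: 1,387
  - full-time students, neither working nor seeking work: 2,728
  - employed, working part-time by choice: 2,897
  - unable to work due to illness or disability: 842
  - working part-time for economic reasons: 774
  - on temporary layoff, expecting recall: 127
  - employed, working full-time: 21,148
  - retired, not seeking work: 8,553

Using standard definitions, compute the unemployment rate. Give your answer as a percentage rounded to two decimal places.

Unemployment rate ≈ 2.97%.

Employed = 2,897 + 774 + 21,148 = 24,819 (anyone who worked, including part-time for economic reasons, counts as employed).
Unemployed = 634 + 127 = 761 (jobless and actively searching, or on temporary layoff).
Labor force = 24,819 + 761 = 25,580.
Unemployment rate = 761 / 25,580 = 2.97%.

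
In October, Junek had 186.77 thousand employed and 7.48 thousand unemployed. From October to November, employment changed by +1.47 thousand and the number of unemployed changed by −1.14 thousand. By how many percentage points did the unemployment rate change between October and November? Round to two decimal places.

October: labor force = 186.77 + 7.48 = 194.25; u = 7.48/194.25 = 3.85%.
November: labor force = 188.24 + 6.34 = 194.58; u = 6.34/194.58 = 3.26%.
Change = 3.26% − 3.85% = −0.59 pp.

The unemployment rate changed by −0.59 percentage points.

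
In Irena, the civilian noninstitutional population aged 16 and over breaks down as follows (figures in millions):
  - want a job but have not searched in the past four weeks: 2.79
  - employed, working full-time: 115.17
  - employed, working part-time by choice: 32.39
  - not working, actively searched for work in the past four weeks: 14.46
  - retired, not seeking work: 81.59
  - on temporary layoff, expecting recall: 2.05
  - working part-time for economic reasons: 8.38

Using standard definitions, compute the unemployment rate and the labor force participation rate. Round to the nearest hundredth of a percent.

Unemployment rate ≈ 9.57%; labor force participation rate ≈ 67.15%.

Employed = 115.17 + 32.39 + 8.38 = 155.94 million (anyone who worked, including part-time for economic reasons, counts as employed).
Unemployed = 14.46 + 2.05 = 16.51 million (jobless and actively searching, or on temporary layoff).
Labor force = 155.94 + 16.51 = 172.45 million.
Not in labor force = 2.79 + 81.59 = 84.38 million (those not working and not actively searching are outside the labor force — including those who want a job but have given up searching).
Civilian working-age population = 172.45 + 84.38 = 256.83 million.
Unemployment rate = 16.51 / 172.45 = 9.57%.
Labor force participation rate = 172.45 / 256.83 = 67.15%.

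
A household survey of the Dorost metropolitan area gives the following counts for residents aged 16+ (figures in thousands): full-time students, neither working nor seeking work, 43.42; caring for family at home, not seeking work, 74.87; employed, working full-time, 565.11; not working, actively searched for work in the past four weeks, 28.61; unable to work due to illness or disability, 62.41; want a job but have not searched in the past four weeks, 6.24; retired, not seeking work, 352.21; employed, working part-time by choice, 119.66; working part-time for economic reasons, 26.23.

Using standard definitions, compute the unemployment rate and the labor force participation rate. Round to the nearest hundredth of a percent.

Unemployment rate ≈ 3.87%; labor force participation rate ≈ 57.84%.

Employed = 565.11 + 119.66 + 26.23 = 711.00 thousand (anyone who worked, including part-time for economic reasons, counts as employed).
Unemployed = 28.61 thousand.
Labor force = 711.00 + 28.61 = 739.61 thousand.
Not in labor force = 43.42 + 74.87 + 62.41 + 6.24 + 352.21 = 539.15 thousand (those not working and not actively searching are outside the labor force — including those who want a job but have given up searching).
Civilian working-age population = 739.61 + 539.15 = 1,278.76 thousand.
Unemployment rate = 28.61 / 739.61 = 3.87%.
Labor force participation rate = 739.61 / 1,278.76 = 57.84%.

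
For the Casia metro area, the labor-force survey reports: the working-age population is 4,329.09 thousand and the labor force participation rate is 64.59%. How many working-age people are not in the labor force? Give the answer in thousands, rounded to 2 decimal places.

Share not in the labor force = 1 − 0.6459 = 0.3541.
Not in labor force = 0.3541 × 4,329.09 ≈ 1,532.93 thousand.

About 1,532.93 thousand are not in the labor force.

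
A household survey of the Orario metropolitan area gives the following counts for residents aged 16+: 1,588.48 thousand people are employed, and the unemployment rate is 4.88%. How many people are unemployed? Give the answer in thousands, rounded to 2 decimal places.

Let U be the number unemployed. The labor force is E + U, and U/(E+U) = 0.0488.
So U = 0.0488 × 1,588.48 / (1 − 0.0488) = 77.5178 / 0.9512 ≈ 81.49 thousand.

About 81.49 thousand are unemployed.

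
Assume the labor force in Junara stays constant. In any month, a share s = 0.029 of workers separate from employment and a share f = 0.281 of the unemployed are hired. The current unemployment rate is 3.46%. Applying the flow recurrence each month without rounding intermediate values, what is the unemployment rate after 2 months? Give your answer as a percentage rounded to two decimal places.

Unemployment rate after two months ≈ 6.55%.

With a fixed labor force, u_{t+1} = u_t + s·(1−u_t) − f·u_t = u_t·(1−s−f) + s.
Here 1−s−f = 0.690 and s = 0.029.
u_1 = 0.034600 × 0.690 + 0.029 = 0.052874.
u_2 = 0.052874 × 0.690 + 0.029 = 0.065483.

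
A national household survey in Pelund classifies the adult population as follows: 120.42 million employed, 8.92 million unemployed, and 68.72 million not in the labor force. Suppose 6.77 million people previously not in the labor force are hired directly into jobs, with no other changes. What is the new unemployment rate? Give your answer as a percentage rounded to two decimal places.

Initially, labor force = 120.42 + 8.92 = 129.34 million, so u = 8.92/129.34 = 6.90%.
After the change, employed and labor force both rise by 6.77; unemployed unchanged → E = 127.19, U = 8.92, labor force = 136.11 million.
New unemployment rate = 8.92 / 136.11 = 6.55%.

New unemployment rate ≈ 6.55%.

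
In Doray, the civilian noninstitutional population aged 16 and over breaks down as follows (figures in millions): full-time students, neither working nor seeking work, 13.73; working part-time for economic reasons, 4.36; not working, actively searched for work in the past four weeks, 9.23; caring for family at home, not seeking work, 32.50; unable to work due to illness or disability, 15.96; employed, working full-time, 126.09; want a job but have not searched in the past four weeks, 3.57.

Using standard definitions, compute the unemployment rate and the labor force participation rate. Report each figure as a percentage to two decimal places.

Employed = 4.36 + 126.09 = 130.45 million (anyone who worked, including part-time for economic reasons, counts as employed).
Unemployed = 9.23 million.
Labor force = 130.45 + 9.23 = 139.68 million.
Not in labor force = 13.73 + 32.50 + 15.96 + 3.57 = 65.76 million (those not working and not actively searching are outside the labor force — including those who want a job but have given up searching).
Civilian working-age population = 139.68 + 65.76 = 205.44 million.
Unemployment rate = 9.23 / 139.68 = 6.61%.
Labor force participation rate = 139.68 / 205.44 = 67.99%.

Unemployment rate ≈ 6.61%; labor force participation rate ≈ 67.99%.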